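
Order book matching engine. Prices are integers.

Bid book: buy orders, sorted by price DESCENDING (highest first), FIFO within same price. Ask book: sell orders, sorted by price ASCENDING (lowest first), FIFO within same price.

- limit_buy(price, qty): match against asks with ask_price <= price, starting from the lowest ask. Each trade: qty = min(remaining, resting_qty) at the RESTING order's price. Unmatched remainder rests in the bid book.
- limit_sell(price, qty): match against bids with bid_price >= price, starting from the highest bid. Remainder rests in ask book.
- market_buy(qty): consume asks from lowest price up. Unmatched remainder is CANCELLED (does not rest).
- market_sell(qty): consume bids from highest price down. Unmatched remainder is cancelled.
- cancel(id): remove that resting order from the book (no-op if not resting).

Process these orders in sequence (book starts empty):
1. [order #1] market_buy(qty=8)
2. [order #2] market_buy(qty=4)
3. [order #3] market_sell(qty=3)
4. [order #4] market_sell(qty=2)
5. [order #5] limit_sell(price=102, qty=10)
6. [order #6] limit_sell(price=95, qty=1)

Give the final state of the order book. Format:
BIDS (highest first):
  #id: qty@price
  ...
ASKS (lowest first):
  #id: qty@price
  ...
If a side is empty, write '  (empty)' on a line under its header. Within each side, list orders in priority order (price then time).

Answer: BIDS (highest first):
  (empty)
ASKS (lowest first):
  #6: 1@95
  #5: 10@102

Derivation:
After op 1 [order #1] market_buy(qty=8): fills=none; bids=[-] asks=[-]
After op 2 [order #2] market_buy(qty=4): fills=none; bids=[-] asks=[-]
After op 3 [order #3] market_sell(qty=3): fills=none; bids=[-] asks=[-]
After op 4 [order #4] market_sell(qty=2): fills=none; bids=[-] asks=[-]
After op 5 [order #5] limit_sell(price=102, qty=10): fills=none; bids=[-] asks=[#5:10@102]
After op 6 [order #6] limit_sell(price=95, qty=1): fills=none; bids=[-] asks=[#6:1@95 #5:10@102]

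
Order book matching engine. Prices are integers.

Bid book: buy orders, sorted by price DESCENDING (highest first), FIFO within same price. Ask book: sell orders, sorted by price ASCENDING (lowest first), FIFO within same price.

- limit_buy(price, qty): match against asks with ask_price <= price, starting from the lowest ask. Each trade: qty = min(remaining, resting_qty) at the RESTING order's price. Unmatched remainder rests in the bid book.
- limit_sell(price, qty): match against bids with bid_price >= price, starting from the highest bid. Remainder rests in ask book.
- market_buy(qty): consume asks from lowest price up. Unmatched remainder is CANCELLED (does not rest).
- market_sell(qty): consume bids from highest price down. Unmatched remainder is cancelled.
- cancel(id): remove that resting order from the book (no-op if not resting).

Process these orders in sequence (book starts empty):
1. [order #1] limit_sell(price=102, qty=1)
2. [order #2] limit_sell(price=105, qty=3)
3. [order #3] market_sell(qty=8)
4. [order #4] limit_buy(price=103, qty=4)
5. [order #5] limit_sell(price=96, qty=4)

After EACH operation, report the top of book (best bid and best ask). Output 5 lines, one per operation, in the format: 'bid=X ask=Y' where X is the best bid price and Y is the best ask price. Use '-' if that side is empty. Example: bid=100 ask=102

After op 1 [order #1] limit_sell(price=102, qty=1): fills=none; bids=[-] asks=[#1:1@102]
After op 2 [order #2] limit_sell(price=105, qty=3): fills=none; bids=[-] asks=[#1:1@102 #2:3@105]
After op 3 [order #3] market_sell(qty=8): fills=none; bids=[-] asks=[#1:1@102 #2:3@105]
After op 4 [order #4] limit_buy(price=103, qty=4): fills=#4x#1:1@102; bids=[#4:3@103] asks=[#2:3@105]
After op 5 [order #5] limit_sell(price=96, qty=4): fills=#4x#5:3@103; bids=[-] asks=[#5:1@96 #2:3@105]

Answer: bid=- ask=102
bid=- ask=102
bid=- ask=102
bid=103 ask=105
bid=- ask=96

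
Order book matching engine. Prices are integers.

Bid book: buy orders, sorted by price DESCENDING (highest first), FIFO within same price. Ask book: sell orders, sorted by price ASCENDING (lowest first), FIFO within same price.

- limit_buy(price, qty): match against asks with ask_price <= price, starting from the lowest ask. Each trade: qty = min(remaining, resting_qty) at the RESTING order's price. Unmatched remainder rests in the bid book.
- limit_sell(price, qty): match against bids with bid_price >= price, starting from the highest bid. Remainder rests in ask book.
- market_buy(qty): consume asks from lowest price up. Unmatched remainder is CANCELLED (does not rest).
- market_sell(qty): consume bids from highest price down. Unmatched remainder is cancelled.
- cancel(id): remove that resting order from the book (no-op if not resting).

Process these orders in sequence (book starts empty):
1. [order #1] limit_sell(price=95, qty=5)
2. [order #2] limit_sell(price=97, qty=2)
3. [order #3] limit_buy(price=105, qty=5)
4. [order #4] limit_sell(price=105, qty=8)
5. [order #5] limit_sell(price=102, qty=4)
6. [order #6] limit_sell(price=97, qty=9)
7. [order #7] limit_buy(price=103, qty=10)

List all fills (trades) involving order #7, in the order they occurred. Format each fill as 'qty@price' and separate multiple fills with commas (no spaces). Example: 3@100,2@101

Answer: 2@97,8@97

Derivation:
After op 1 [order #1] limit_sell(price=95, qty=5): fills=none; bids=[-] asks=[#1:5@95]
After op 2 [order #2] limit_sell(price=97, qty=2): fills=none; bids=[-] asks=[#1:5@95 #2:2@97]
After op 3 [order #3] limit_buy(price=105, qty=5): fills=#3x#1:5@95; bids=[-] asks=[#2:2@97]
After op 4 [order #4] limit_sell(price=105, qty=8): fills=none; bids=[-] asks=[#2:2@97 #4:8@105]
After op 5 [order #5] limit_sell(price=102, qty=4): fills=none; bids=[-] asks=[#2:2@97 #5:4@102 #4:8@105]
After op 6 [order #6] limit_sell(price=97, qty=9): fills=none; bids=[-] asks=[#2:2@97 #6:9@97 #5:4@102 #4:8@105]
After op 7 [order #7] limit_buy(price=103, qty=10): fills=#7x#2:2@97 #7x#6:8@97; bids=[-] asks=[#6:1@97 #5:4@102 #4:8@105]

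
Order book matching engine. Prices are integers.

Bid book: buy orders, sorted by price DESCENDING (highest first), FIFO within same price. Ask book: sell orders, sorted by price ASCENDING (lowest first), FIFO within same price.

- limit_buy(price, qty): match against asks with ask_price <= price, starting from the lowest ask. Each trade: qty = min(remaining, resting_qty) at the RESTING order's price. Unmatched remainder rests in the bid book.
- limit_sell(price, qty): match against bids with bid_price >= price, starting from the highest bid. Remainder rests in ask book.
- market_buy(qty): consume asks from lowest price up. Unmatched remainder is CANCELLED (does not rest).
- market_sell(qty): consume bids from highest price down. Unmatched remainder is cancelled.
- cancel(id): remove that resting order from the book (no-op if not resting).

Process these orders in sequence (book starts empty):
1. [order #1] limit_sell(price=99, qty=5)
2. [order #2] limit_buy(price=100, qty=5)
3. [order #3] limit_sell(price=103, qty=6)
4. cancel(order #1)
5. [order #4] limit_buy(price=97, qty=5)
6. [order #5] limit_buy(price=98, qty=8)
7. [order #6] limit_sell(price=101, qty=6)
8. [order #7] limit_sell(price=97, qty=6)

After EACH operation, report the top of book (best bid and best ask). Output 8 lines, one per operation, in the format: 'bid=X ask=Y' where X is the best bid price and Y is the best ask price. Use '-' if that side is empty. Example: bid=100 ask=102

Answer: bid=- ask=99
bid=- ask=-
bid=- ask=103
bid=- ask=103
bid=97 ask=103
bid=98 ask=103
bid=98 ask=101
bid=98 ask=101

Derivation:
After op 1 [order #1] limit_sell(price=99, qty=5): fills=none; bids=[-] asks=[#1:5@99]
After op 2 [order #2] limit_buy(price=100, qty=5): fills=#2x#1:5@99; bids=[-] asks=[-]
After op 3 [order #3] limit_sell(price=103, qty=6): fills=none; bids=[-] asks=[#3:6@103]
After op 4 cancel(order #1): fills=none; bids=[-] asks=[#3:6@103]
After op 5 [order #4] limit_buy(price=97, qty=5): fills=none; bids=[#4:5@97] asks=[#3:6@103]
After op 6 [order #5] limit_buy(price=98, qty=8): fills=none; bids=[#5:8@98 #4:5@97] asks=[#3:6@103]
After op 7 [order #6] limit_sell(price=101, qty=6): fills=none; bids=[#5:8@98 #4:5@97] asks=[#6:6@101 #3:6@103]
After op 8 [order #7] limit_sell(price=97, qty=6): fills=#5x#7:6@98; bids=[#5:2@98 #4:5@97] asks=[#6:6@101 #3:6@103]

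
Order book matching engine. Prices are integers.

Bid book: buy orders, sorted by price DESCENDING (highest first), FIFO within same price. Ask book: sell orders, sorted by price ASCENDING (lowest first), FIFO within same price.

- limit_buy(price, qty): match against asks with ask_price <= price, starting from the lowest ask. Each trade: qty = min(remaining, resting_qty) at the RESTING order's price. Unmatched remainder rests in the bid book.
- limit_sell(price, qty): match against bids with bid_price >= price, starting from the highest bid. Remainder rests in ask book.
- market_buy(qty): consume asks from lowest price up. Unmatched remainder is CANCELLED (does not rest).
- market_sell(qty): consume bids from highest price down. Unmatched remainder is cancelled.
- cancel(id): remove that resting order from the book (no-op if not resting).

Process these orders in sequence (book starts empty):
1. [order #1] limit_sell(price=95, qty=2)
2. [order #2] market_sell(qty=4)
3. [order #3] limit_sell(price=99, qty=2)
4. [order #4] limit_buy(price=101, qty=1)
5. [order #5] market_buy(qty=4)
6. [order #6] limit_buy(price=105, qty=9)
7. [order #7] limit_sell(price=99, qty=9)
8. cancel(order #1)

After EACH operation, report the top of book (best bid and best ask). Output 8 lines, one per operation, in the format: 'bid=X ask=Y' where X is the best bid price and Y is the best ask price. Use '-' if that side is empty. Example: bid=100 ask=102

After op 1 [order #1] limit_sell(price=95, qty=2): fills=none; bids=[-] asks=[#1:2@95]
After op 2 [order #2] market_sell(qty=4): fills=none; bids=[-] asks=[#1:2@95]
After op 3 [order #3] limit_sell(price=99, qty=2): fills=none; bids=[-] asks=[#1:2@95 #3:2@99]
After op 4 [order #4] limit_buy(price=101, qty=1): fills=#4x#1:1@95; bids=[-] asks=[#1:1@95 #3:2@99]
After op 5 [order #5] market_buy(qty=4): fills=#5x#1:1@95 #5x#3:2@99; bids=[-] asks=[-]
After op 6 [order #6] limit_buy(price=105, qty=9): fills=none; bids=[#6:9@105] asks=[-]
After op 7 [order #7] limit_sell(price=99, qty=9): fills=#6x#7:9@105; bids=[-] asks=[-]
After op 8 cancel(order #1): fills=none; bids=[-] asks=[-]

Answer: bid=- ask=95
bid=- ask=95
bid=- ask=95
bid=- ask=95
bid=- ask=-
bid=105 ask=-
bid=- ask=-
bid=- ask=-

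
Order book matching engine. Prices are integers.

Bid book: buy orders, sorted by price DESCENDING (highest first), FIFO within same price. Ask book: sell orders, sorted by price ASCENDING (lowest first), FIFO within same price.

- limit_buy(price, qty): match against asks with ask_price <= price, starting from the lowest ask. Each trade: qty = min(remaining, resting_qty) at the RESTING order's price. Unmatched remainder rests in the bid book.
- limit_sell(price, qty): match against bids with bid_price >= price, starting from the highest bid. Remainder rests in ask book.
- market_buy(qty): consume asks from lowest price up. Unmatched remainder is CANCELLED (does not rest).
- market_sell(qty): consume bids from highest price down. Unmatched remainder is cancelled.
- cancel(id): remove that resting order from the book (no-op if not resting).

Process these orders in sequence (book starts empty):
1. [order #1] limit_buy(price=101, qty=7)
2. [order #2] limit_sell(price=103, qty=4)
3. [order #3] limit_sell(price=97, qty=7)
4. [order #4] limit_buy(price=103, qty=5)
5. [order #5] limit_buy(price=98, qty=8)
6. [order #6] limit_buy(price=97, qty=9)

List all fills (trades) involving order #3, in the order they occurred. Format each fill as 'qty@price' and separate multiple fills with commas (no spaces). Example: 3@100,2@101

Answer: 7@101

Derivation:
After op 1 [order #1] limit_buy(price=101, qty=7): fills=none; bids=[#1:7@101] asks=[-]
After op 2 [order #2] limit_sell(price=103, qty=4): fills=none; bids=[#1:7@101] asks=[#2:4@103]
After op 3 [order #3] limit_sell(price=97, qty=7): fills=#1x#3:7@101; bids=[-] asks=[#2:4@103]
After op 4 [order #4] limit_buy(price=103, qty=5): fills=#4x#2:4@103; bids=[#4:1@103] asks=[-]
After op 5 [order #5] limit_buy(price=98, qty=8): fills=none; bids=[#4:1@103 #5:8@98] asks=[-]
After op 6 [order #6] limit_buy(price=97, qty=9): fills=none; bids=[#4:1@103 #5:8@98 #6:9@97] asks=[-]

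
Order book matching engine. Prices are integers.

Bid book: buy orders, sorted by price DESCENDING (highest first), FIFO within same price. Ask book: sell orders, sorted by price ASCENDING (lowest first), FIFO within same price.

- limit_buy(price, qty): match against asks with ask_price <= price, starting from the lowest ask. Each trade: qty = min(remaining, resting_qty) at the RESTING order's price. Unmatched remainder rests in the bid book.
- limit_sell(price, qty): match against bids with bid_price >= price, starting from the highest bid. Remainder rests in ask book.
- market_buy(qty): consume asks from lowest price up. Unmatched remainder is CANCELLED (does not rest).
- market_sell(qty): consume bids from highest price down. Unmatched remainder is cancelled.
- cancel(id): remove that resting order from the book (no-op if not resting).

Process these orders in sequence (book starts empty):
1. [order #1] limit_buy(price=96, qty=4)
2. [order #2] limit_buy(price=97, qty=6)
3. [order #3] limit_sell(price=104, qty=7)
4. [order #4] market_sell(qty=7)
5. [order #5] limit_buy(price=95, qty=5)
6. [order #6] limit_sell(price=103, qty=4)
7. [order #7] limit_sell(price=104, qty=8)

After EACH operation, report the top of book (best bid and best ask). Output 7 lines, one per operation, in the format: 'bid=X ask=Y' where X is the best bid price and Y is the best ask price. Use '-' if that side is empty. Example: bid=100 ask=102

After op 1 [order #1] limit_buy(price=96, qty=4): fills=none; bids=[#1:4@96] asks=[-]
After op 2 [order #2] limit_buy(price=97, qty=6): fills=none; bids=[#2:6@97 #1:4@96] asks=[-]
After op 3 [order #3] limit_sell(price=104, qty=7): fills=none; bids=[#2:6@97 #1:4@96] asks=[#3:7@104]
After op 4 [order #4] market_sell(qty=7): fills=#2x#4:6@97 #1x#4:1@96; bids=[#1:3@96] asks=[#3:7@104]
After op 5 [order #5] limit_buy(price=95, qty=5): fills=none; bids=[#1:3@96 #5:5@95] asks=[#3:7@104]
After op 6 [order #6] limit_sell(price=103, qty=4): fills=none; bids=[#1:3@96 #5:5@95] asks=[#6:4@103 #3:7@104]
After op 7 [order #7] limit_sell(price=104, qty=8): fills=none; bids=[#1:3@96 #5:5@95] asks=[#6:4@103 #3:7@104 #7:8@104]

Answer: bid=96 ask=-
bid=97 ask=-
bid=97 ask=104
bid=96 ask=104
bid=96 ask=104
bid=96 ask=103
bid=96 ask=103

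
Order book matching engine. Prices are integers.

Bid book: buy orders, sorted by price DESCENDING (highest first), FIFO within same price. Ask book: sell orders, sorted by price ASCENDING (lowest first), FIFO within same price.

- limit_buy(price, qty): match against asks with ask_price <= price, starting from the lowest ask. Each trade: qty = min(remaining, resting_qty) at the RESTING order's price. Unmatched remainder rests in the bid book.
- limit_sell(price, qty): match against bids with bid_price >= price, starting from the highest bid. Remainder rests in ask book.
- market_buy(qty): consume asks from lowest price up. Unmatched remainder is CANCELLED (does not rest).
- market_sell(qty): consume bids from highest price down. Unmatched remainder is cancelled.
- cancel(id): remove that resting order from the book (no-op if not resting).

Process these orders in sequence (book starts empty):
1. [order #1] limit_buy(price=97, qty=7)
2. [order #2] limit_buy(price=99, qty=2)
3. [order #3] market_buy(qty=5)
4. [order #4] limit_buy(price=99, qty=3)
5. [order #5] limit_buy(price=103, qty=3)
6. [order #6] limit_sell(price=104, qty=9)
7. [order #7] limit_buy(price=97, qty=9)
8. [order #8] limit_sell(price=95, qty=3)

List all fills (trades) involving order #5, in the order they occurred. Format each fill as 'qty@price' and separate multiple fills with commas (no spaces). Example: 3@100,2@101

After op 1 [order #1] limit_buy(price=97, qty=7): fills=none; bids=[#1:7@97] asks=[-]
After op 2 [order #2] limit_buy(price=99, qty=2): fills=none; bids=[#2:2@99 #1:7@97] asks=[-]
After op 3 [order #3] market_buy(qty=5): fills=none; bids=[#2:2@99 #1:7@97] asks=[-]
After op 4 [order #4] limit_buy(price=99, qty=3): fills=none; bids=[#2:2@99 #4:3@99 #1:7@97] asks=[-]
After op 5 [order #5] limit_buy(price=103, qty=3): fills=none; bids=[#5:3@103 #2:2@99 #4:3@99 #1:7@97] asks=[-]
After op 6 [order #6] limit_sell(price=104, qty=9): fills=none; bids=[#5:3@103 #2:2@99 #4:3@99 #1:7@97] asks=[#6:9@104]
After op 7 [order #7] limit_buy(price=97, qty=9): fills=none; bids=[#5:3@103 #2:2@99 #4:3@99 #1:7@97 #7:9@97] asks=[#6:9@104]
After op 8 [order #8] limit_sell(price=95, qty=3): fills=#5x#8:3@103; bids=[#2:2@99 #4:3@99 #1:7@97 #7:9@97] asks=[#6:9@104]

Answer: 3@103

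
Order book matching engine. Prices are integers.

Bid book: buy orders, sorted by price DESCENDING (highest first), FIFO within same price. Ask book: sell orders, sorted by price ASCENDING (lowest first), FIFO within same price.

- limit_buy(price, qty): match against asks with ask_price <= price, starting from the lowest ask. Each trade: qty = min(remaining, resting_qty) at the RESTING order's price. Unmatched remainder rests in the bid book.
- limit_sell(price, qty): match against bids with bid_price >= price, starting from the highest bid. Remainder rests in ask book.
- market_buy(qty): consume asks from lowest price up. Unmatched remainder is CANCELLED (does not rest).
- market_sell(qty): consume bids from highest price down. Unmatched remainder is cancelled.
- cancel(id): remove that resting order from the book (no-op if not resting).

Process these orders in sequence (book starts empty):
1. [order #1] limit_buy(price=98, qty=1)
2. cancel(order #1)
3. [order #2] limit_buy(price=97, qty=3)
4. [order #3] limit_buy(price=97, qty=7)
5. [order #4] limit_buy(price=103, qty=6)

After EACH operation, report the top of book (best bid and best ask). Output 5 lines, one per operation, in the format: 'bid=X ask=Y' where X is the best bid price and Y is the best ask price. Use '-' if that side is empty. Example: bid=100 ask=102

Answer: bid=98 ask=-
bid=- ask=-
bid=97 ask=-
bid=97 ask=-
bid=103 ask=-

Derivation:
After op 1 [order #1] limit_buy(price=98, qty=1): fills=none; bids=[#1:1@98] asks=[-]
After op 2 cancel(order #1): fills=none; bids=[-] asks=[-]
After op 3 [order #2] limit_buy(price=97, qty=3): fills=none; bids=[#2:3@97] asks=[-]
After op 4 [order #3] limit_buy(price=97, qty=7): fills=none; bids=[#2:3@97 #3:7@97] asks=[-]
After op 5 [order #4] limit_buy(price=103, qty=6): fills=none; bids=[#4:6@103 #2:3@97 #3:7@97] asks=[-]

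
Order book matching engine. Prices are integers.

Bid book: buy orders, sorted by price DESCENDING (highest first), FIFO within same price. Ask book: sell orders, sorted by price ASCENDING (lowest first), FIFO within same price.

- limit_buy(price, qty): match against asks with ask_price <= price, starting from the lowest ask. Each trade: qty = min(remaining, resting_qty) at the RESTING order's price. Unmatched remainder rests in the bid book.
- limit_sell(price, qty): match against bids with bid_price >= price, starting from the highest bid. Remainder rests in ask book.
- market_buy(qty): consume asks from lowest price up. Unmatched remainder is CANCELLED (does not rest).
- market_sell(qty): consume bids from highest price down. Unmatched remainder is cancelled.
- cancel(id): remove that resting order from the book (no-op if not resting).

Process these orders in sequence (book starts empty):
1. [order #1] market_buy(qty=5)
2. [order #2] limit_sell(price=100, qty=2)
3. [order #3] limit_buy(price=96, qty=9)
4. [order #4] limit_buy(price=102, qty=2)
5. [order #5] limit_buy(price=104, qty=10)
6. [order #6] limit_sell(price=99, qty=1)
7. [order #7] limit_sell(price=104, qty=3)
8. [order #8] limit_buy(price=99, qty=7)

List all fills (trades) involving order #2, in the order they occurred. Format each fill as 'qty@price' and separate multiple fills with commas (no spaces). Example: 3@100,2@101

After op 1 [order #1] market_buy(qty=5): fills=none; bids=[-] asks=[-]
After op 2 [order #2] limit_sell(price=100, qty=2): fills=none; bids=[-] asks=[#2:2@100]
After op 3 [order #3] limit_buy(price=96, qty=9): fills=none; bids=[#3:9@96] asks=[#2:2@100]
After op 4 [order #4] limit_buy(price=102, qty=2): fills=#4x#2:2@100; bids=[#3:9@96] asks=[-]
After op 5 [order #5] limit_buy(price=104, qty=10): fills=none; bids=[#5:10@104 #3:9@96] asks=[-]
After op 6 [order #6] limit_sell(price=99, qty=1): fills=#5x#6:1@104; bids=[#5:9@104 #3:9@96] asks=[-]
After op 7 [order #7] limit_sell(price=104, qty=3): fills=#5x#7:3@104; bids=[#5:6@104 #3:9@96] asks=[-]
After op 8 [order #8] limit_buy(price=99, qty=7): fills=none; bids=[#5:6@104 #8:7@99 #3:9@96] asks=[-]

Answer: 2@100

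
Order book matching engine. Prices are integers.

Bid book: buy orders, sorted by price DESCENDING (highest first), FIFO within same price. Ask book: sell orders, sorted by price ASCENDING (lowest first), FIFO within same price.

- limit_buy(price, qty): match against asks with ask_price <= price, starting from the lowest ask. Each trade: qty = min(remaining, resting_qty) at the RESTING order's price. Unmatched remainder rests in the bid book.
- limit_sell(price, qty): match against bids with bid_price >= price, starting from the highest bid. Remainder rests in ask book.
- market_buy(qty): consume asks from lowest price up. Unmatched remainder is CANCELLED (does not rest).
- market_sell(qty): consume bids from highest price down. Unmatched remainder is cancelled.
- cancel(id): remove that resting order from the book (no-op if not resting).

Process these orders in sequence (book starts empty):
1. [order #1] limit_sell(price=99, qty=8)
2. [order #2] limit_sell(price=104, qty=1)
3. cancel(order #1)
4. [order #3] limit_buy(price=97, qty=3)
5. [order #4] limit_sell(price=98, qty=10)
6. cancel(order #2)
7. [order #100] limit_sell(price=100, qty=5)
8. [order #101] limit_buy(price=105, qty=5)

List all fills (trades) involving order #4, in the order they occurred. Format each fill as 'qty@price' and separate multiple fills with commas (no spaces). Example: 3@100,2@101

After op 1 [order #1] limit_sell(price=99, qty=8): fills=none; bids=[-] asks=[#1:8@99]
After op 2 [order #2] limit_sell(price=104, qty=1): fills=none; bids=[-] asks=[#1:8@99 #2:1@104]
After op 3 cancel(order #1): fills=none; bids=[-] asks=[#2:1@104]
After op 4 [order #3] limit_buy(price=97, qty=3): fills=none; bids=[#3:3@97] asks=[#2:1@104]
After op 5 [order #4] limit_sell(price=98, qty=10): fills=none; bids=[#3:3@97] asks=[#4:10@98 #2:1@104]
After op 6 cancel(order #2): fills=none; bids=[#3:3@97] asks=[#4:10@98]
After op 7 [order #100] limit_sell(price=100, qty=5): fills=none; bids=[#3:3@97] asks=[#4:10@98 #100:5@100]
After op 8 [order #101] limit_buy(price=105, qty=5): fills=#101x#4:5@98; bids=[#3:3@97] asks=[#4:5@98 #100:5@100]

Answer: 5@98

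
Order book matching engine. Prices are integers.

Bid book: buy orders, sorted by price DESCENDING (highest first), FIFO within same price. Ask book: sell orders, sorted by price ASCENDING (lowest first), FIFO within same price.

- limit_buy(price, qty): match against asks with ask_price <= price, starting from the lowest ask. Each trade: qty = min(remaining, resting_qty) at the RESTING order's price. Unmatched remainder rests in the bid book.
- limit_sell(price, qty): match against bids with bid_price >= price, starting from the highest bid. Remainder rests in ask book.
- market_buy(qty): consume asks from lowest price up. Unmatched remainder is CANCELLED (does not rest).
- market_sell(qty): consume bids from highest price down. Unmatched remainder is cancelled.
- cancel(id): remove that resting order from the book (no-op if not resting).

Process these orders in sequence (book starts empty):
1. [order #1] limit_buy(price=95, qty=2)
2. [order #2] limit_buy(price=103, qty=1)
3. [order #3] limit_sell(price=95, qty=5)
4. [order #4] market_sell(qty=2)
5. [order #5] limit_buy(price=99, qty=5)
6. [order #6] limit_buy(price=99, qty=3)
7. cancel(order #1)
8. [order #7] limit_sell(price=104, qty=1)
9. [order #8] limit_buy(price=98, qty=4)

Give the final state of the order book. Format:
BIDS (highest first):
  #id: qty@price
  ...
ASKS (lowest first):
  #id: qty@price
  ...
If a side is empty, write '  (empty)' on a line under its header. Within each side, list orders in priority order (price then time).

Answer: BIDS (highest first):
  #5: 3@99
  #6: 3@99
  #8: 4@98
ASKS (lowest first):
  #7: 1@104

Derivation:
After op 1 [order #1] limit_buy(price=95, qty=2): fills=none; bids=[#1:2@95] asks=[-]
After op 2 [order #2] limit_buy(price=103, qty=1): fills=none; bids=[#2:1@103 #1:2@95] asks=[-]
After op 3 [order #3] limit_sell(price=95, qty=5): fills=#2x#3:1@103 #1x#3:2@95; bids=[-] asks=[#3:2@95]
After op 4 [order #4] market_sell(qty=2): fills=none; bids=[-] asks=[#3:2@95]
After op 5 [order #5] limit_buy(price=99, qty=5): fills=#5x#3:2@95; bids=[#5:3@99] asks=[-]
After op 6 [order #6] limit_buy(price=99, qty=3): fills=none; bids=[#5:3@99 #6:3@99] asks=[-]
After op 7 cancel(order #1): fills=none; bids=[#5:3@99 #6:3@99] asks=[-]
After op 8 [order #7] limit_sell(price=104, qty=1): fills=none; bids=[#5:3@99 #6:3@99] asks=[#7:1@104]
After op 9 [order #8] limit_buy(price=98, qty=4): fills=none; bids=[#5:3@99 #6:3@99 #8:4@98] asks=[#7:1@104]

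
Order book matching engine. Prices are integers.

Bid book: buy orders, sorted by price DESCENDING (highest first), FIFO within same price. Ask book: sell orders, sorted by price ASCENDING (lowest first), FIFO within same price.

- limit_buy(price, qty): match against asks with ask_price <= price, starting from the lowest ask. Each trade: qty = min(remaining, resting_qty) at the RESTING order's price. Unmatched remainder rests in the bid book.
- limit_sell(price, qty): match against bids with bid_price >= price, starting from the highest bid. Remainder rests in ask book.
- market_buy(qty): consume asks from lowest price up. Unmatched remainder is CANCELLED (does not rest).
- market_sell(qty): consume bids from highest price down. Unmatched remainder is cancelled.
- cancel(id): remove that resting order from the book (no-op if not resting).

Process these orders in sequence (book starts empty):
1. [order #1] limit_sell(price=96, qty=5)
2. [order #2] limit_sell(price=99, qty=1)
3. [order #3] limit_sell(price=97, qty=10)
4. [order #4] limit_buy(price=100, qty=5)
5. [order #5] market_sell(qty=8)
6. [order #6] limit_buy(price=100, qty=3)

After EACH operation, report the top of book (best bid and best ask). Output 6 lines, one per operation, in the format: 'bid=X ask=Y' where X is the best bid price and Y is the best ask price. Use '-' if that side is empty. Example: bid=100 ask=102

After op 1 [order #1] limit_sell(price=96, qty=5): fills=none; bids=[-] asks=[#1:5@96]
After op 2 [order #2] limit_sell(price=99, qty=1): fills=none; bids=[-] asks=[#1:5@96 #2:1@99]
After op 3 [order #3] limit_sell(price=97, qty=10): fills=none; bids=[-] asks=[#1:5@96 #3:10@97 #2:1@99]
After op 4 [order #4] limit_buy(price=100, qty=5): fills=#4x#1:5@96; bids=[-] asks=[#3:10@97 #2:1@99]
After op 5 [order #5] market_sell(qty=8): fills=none; bids=[-] asks=[#3:10@97 #2:1@99]
After op 6 [order #6] limit_buy(price=100, qty=3): fills=#6x#3:3@97; bids=[-] asks=[#3:7@97 #2:1@99]

Answer: bid=- ask=96
bid=- ask=96
bid=- ask=96
bid=- ask=97
bid=- ask=97
bid=- ask=97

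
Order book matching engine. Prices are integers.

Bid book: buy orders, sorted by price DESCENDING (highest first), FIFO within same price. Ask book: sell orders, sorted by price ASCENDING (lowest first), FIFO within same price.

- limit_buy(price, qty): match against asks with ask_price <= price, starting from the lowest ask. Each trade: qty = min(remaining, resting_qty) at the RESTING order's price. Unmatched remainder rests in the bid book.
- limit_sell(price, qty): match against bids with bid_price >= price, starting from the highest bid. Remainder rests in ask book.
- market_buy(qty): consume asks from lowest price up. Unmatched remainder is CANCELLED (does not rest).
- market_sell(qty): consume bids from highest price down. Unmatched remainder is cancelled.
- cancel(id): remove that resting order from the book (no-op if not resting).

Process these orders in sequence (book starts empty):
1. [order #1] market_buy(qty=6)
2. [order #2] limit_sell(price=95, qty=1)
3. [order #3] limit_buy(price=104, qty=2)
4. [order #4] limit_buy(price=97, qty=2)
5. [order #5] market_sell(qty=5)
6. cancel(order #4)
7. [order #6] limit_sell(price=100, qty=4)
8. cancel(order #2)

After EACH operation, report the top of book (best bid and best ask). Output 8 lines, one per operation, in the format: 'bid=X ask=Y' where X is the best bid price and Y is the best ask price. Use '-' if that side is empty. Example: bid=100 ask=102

Answer: bid=- ask=-
bid=- ask=95
bid=104 ask=-
bid=104 ask=-
bid=- ask=-
bid=- ask=-
bid=- ask=100
bid=- ask=100

Derivation:
After op 1 [order #1] market_buy(qty=6): fills=none; bids=[-] asks=[-]
After op 2 [order #2] limit_sell(price=95, qty=1): fills=none; bids=[-] asks=[#2:1@95]
After op 3 [order #3] limit_buy(price=104, qty=2): fills=#3x#2:1@95; bids=[#3:1@104] asks=[-]
After op 4 [order #4] limit_buy(price=97, qty=2): fills=none; bids=[#3:1@104 #4:2@97] asks=[-]
After op 5 [order #5] market_sell(qty=5): fills=#3x#5:1@104 #4x#5:2@97; bids=[-] asks=[-]
After op 6 cancel(order #4): fills=none; bids=[-] asks=[-]
After op 7 [order #6] limit_sell(price=100, qty=4): fills=none; bids=[-] asks=[#6:4@100]
After op 8 cancel(order #2): fills=none; bids=[-] asks=[#6:4@100]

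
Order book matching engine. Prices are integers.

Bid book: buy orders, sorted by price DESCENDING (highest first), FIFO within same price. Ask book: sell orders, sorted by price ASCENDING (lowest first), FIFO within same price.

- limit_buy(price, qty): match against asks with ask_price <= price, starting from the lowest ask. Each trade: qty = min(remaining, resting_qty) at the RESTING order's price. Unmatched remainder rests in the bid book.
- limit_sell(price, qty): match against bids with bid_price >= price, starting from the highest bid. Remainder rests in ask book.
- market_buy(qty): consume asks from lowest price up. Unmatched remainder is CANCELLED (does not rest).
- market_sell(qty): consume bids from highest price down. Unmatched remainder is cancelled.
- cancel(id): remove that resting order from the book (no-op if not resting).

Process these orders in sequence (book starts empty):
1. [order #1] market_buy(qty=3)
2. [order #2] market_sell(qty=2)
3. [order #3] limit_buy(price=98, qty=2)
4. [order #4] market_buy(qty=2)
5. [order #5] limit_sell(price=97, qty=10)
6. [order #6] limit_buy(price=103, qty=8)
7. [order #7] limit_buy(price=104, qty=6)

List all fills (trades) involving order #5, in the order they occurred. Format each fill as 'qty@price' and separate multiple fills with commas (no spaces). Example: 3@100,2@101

Answer: 2@98,8@97

Derivation:
After op 1 [order #1] market_buy(qty=3): fills=none; bids=[-] asks=[-]
After op 2 [order #2] market_sell(qty=2): fills=none; bids=[-] asks=[-]
After op 3 [order #3] limit_buy(price=98, qty=2): fills=none; bids=[#3:2@98] asks=[-]
After op 4 [order #4] market_buy(qty=2): fills=none; bids=[#3:2@98] asks=[-]
After op 5 [order #5] limit_sell(price=97, qty=10): fills=#3x#5:2@98; bids=[-] asks=[#5:8@97]
After op 6 [order #6] limit_buy(price=103, qty=8): fills=#6x#5:8@97; bids=[-] asks=[-]
After op 7 [order #7] limit_buy(price=104, qty=6): fills=none; bids=[#7:6@104] asks=[-]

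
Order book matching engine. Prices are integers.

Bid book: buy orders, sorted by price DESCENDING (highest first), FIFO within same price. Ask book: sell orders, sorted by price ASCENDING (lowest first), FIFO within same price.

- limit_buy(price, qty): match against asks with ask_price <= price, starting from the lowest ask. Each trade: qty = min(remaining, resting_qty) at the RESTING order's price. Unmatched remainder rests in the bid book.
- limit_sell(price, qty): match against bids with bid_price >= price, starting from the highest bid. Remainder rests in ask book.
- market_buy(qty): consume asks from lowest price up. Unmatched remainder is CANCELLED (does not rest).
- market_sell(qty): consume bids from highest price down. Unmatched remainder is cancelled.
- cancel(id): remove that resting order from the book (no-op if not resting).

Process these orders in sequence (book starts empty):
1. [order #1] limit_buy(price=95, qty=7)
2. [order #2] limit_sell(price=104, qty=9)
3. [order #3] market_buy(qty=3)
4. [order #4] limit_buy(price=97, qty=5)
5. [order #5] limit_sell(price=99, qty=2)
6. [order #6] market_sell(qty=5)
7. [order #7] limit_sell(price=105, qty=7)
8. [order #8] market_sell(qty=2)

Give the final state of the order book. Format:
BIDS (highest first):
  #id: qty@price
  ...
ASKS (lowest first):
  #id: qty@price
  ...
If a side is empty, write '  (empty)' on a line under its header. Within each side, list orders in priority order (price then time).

Answer: BIDS (highest first):
  #1: 5@95
ASKS (lowest first):
  #5: 2@99
  #2: 6@104
  #7: 7@105

Derivation:
After op 1 [order #1] limit_buy(price=95, qty=7): fills=none; bids=[#1:7@95] asks=[-]
After op 2 [order #2] limit_sell(price=104, qty=9): fills=none; bids=[#1:7@95] asks=[#2:9@104]
After op 3 [order #3] market_buy(qty=3): fills=#3x#2:3@104; bids=[#1:7@95] asks=[#2:6@104]
After op 4 [order #4] limit_buy(price=97, qty=5): fills=none; bids=[#4:5@97 #1:7@95] asks=[#2:6@104]
After op 5 [order #5] limit_sell(price=99, qty=2): fills=none; bids=[#4:5@97 #1:7@95] asks=[#5:2@99 #2:6@104]
After op 6 [order #6] market_sell(qty=5): fills=#4x#6:5@97; bids=[#1:7@95] asks=[#5:2@99 #2:6@104]
After op 7 [order #7] limit_sell(price=105, qty=7): fills=none; bids=[#1:7@95] asks=[#5:2@99 #2:6@104 #7:7@105]
After op 8 [order #8] market_sell(qty=2): fills=#1x#8:2@95; bids=[#1:5@95] asks=[#5:2@99 #2:6@104 #7:7@105]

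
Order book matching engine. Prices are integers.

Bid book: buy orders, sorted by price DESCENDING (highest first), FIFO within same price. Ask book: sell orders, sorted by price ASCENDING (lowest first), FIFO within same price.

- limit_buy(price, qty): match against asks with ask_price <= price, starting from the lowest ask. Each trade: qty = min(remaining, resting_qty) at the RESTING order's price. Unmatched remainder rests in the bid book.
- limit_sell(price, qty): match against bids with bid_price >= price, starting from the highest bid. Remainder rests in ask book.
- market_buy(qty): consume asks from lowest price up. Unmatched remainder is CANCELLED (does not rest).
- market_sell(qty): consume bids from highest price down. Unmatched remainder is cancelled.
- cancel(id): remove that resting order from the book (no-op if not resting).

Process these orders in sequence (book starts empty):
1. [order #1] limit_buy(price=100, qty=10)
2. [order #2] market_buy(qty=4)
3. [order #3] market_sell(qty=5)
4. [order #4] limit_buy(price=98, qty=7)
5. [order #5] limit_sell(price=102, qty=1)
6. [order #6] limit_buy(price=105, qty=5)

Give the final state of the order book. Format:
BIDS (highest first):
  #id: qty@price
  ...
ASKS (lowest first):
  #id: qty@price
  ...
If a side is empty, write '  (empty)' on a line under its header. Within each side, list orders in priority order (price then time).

Answer: BIDS (highest first):
  #6: 4@105
  #1: 5@100
  #4: 7@98
ASKS (lowest first):
  (empty)

Derivation:
After op 1 [order #1] limit_buy(price=100, qty=10): fills=none; bids=[#1:10@100] asks=[-]
After op 2 [order #2] market_buy(qty=4): fills=none; bids=[#1:10@100] asks=[-]
After op 3 [order #3] market_sell(qty=5): fills=#1x#3:5@100; bids=[#1:5@100] asks=[-]
After op 4 [order #4] limit_buy(price=98, qty=7): fills=none; bids=[#1:5@100 #4:7@98] asks=[-]
After op 5 [order #5] limit_sell(price=102, qty=1): fills=none; bids=[#1:5@100 #4:7@98] asks=[#5:1@102]
After op 6 [order #6] limit_buy(price=105, qty=5): fills=#6x#5:1@102; bids=[#6:4@105 #1:5@100 #4:7@98] asks=[-]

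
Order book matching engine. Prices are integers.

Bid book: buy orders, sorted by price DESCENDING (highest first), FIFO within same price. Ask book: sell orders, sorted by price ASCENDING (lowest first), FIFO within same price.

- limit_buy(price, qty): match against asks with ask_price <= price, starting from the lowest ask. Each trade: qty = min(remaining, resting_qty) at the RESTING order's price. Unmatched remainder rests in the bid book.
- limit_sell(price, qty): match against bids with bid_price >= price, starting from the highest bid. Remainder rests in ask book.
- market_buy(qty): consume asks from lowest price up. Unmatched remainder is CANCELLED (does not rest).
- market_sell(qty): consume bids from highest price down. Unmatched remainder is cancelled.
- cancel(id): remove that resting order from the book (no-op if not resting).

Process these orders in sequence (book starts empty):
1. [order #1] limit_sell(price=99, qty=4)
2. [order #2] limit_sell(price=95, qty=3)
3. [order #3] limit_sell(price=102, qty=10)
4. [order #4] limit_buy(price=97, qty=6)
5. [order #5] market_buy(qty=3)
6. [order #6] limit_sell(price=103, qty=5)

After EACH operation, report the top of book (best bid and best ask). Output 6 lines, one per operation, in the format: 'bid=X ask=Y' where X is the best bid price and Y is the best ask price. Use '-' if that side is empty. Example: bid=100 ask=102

After op 1 [order #1] limit_sell(price=99, qty=4): fills=none; bids=[-] asks=[#1:4@99]
After op 2 [order #2] limit_sell(price=95, qty=3): fills=none; bids=[-] asks=[#2:3@95 #1:4@99]
After op 3 [order #3] limit_sell(price=102, qty=10): fills=none; bids=[-] asks=[#2:3@95 #1:4@99 #3:10@102]
After op 4 [order #4] limit_buy(price=97, qty=6): fills=#4x#2:3@95; bids=[#4:3@97] asks=[#1:4@99 #3:10@102]
After op 5 [order #5] market_buy(qty=3): fills=#5x#1:3@99; bids=[#4:3@97] asks=[#1:1@99 #3:10@102]
After op 6 [order #6] limit_sell(price=103, qty=5): fills=none; bids=[#4:3@97] asks=[#1:1@99 #3:10@102 #6:5@103]

Answer: bid=- ask=99
bid=- ask=95
bid=- ask=95
bid=97 ask=99
bid=97 ask=99
bid=97 ask=99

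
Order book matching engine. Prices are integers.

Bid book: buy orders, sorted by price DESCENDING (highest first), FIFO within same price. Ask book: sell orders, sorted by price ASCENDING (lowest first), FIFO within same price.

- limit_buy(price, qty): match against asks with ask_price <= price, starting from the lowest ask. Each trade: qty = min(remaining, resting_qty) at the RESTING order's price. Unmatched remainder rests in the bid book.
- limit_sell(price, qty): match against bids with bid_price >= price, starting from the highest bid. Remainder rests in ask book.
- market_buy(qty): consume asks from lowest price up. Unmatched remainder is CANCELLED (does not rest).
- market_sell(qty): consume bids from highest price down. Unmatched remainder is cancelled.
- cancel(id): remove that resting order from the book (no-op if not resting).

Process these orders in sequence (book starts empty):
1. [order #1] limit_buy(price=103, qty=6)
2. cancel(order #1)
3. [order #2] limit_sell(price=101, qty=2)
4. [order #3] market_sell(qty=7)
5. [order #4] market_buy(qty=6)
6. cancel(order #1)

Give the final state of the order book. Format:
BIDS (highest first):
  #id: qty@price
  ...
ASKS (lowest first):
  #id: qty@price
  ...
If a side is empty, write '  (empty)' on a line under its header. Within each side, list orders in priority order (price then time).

Answer: BIDS (highest first):
  (empty)
ASKS (lowest first):
  (empty)

Derivation:
After op 1 [order #1] limit_buy(price=103, qty=6): fills=none; bids=[#1:6@103] asks=[-]
After op 2 cancel(order #1): fills=none; bids=[-] asks=[-]
After op 3 [order #2] limit_sell(price=101, qty=2): fills=none; bids=[-] asks=[#2:2@101]
After op 4 [order #3] market_sell(qty=7): fills=none; bids=[-] asks=[#2:2@101]
After op 5 [order #4] market_buy(qty=6): fills=#4x#2:2@101; bids=[-] asks=[-]
After op 6 cancel(order #1): fills=none; bids=[-] asks=[-]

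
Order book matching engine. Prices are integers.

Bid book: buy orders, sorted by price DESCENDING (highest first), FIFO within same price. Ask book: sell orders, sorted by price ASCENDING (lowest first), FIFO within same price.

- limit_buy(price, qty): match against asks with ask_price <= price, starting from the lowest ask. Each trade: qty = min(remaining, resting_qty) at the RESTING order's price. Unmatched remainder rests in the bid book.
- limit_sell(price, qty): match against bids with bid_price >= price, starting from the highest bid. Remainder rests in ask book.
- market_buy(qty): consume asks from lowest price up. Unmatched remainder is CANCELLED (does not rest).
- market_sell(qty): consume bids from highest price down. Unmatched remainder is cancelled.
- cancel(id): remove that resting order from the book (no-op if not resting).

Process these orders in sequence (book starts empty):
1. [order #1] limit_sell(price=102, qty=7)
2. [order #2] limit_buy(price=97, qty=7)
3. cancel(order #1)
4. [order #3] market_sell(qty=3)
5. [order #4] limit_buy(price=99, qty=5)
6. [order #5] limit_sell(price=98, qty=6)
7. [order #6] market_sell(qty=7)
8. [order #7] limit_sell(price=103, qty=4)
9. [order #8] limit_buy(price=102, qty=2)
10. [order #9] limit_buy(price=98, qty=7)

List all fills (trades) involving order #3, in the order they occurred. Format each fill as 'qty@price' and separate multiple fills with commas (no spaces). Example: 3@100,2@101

After op 1 [order #1] limit_sell(price=102, qty=7): fills=none; bids=[-] asks=[#1:7@102]
After op 2 [order #2] limit_buy(price=97, qty=7): fills=none; bids=[#2:7@97] asks=[#1:7@102]
After op 3 cancel(order #1): fills=none; bids=[#2:7@97] asks=[-]
After op 4 [order #3] market_sell(qty=3): fills=#2x#3:3@97; bids=[#2:4@97] asks=[-]
After op 5 [order #4] limit_buy(price=99, qty=5): fills=none; bids=[#4:5@99 #2:4@97] asks=[-]
After op 6 [order #5] limit_sell(price=98, qty=6): fills=#4x#5:5@99; bids=[#2:4@97] asks=[#5:1@98]
After op 7 [order #6] market_sell(qty=7): fills=#2x#6:4@97; bids=[-] asks=[#5:1@98]
After op 8 [order #7] limit_sell(price=103, qty=4): fills=none; bids=[-] asks=[#5:1@98 #7:4@103]
After op 9 [order #8] limit_buy(price=102, qty=2): fills=#8x#5:1@98; bids=[#8:1@102] asks=[#7:4@103]
After op 10 [order #9] limit_buy(price=98, qty=7): fills=none; bids=[#8:1@102 #9:7@98] asks=[#7:4@103]

Answer: 3@97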